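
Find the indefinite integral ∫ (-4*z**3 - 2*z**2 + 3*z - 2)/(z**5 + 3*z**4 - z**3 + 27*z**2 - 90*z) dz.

log(z)/45 - 18*log(z - 2)/91 + 433*log(z + 5)/1190 - 749*log(z**2 + 9)/7956 - 263*atan(z/3)/442 + C

Factor the denominator: z*(z - 2)*(z + 5)*(z**2 + 9).
Partial-fraction decomposition: -(749*z + 7101)/(3978*(z**2 + 9)) + 433/(1190*(z + 5)) - 18/(91*(z - 2)) + 1/(45*z).
Integrate each term; A/(z−a) gives A·log|z−a|; the (Bz+D)/(z²+p²) term gives a log and an atan.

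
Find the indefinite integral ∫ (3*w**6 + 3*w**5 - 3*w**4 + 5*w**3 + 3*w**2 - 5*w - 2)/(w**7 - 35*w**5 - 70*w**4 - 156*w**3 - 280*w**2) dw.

17*log(w)/1225 + 198995*log(w - 7)/140238 - 7*log(w + 2)/216 + 17549*log(w + 5)/13050 + 3133*log(w**2 + 4)/24592 - 216*atan(w/2)/1537 - 1/(140*w) + C

Factor the denominator: w**2*(w - 7)*(w + 2)*(w + 5)*(w**2 + 4).
Partial-fraction decomposition: (3133*w - 3456)/(12296*(w**2 + 4)) + 17549/(13050*(w + 5)) - 7/(216*(w + 2)) + 198995/(140238*(w - 7)) + 17/(1225*w) + 1/(140*w**2).
Integrate each term; A/(w−a) gives A·log|w−a|; the (Bw+D)/(w²+p²) term gives a log and an atan.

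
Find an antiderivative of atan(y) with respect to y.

Use integration by parts with u = arctan(y), dv = dy.
Then du = 1/(y**2 + 1) dy.

y*atan(y) - log(y**2 + 1)/2 + C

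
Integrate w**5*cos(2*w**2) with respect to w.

w**4*sin(2*w**2)/4 + w**2*cos(2*w**2)/4 - sin(2*w**2)/8 + C

Let u = w², du = 2w dw; rewrite as (1/2)∫ u^2·cos(2u) du.
Now integrate by parts 2 times.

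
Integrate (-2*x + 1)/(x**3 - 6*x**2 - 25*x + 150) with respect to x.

-log(x - 6) + 9*log(x - 5)/10 + log(x + 5)/10 + C

Factor the denominator: (x - 6)*(x - 5)*(x + 5).
Partial-fraction decomposition: 1/(10*(x + 5)) + 9/(10*(x - 5)) - 1/(x - 6).
Integrate each term: A/(x−a) contributes A·log|x−a|.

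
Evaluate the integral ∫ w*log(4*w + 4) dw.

w**2*log(4*w + 4)/2 - w**2/4 + w/2 - log(w + 1)/2 + C

Use integration by parts with u = log(4*w + 4), dv = w dw.
Then du = 4/(4*w + 4) dw and v = w**2/2.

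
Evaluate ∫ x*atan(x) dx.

Use integration by parts with u = arctan(x), dv = x dx.
Then du = 1/(x**2 + 1) dx.

x**2*atan(x)/2 - x/2 + atan(x)/2 + C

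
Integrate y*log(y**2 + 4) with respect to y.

y**2*log(y**2 + 4)/2 - y**2/2 + 2*log(y**2 + 4) + C

Let u = y**2 + 4, so du = (2*y) dy.
The integral becomes (1/2)·∫ log(u) du; integrate by parts with u′=log(u), dv′=du.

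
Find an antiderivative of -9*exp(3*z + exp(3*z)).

-3*exp(exp(3*z)) + C

Let u = exp(3*z), so du = (3*exp(3*z)) dz.
Rewriting, the integral becomes -3·∫ e^u du = -3·e^u.
Substituting back, u = exp(3*z).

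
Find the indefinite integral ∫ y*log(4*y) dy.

Use integration by parts with u = log(4*y), dv = y dy.
Then du = 1/y dy and v = y**2/2.

y**2*(log(y) + 2*log(2))/2 - y**2/4 + C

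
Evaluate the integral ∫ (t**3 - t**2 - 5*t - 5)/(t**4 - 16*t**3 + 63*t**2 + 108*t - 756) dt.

127*log(t - 7)/5 - 1979*log(t - 6)/81 + 13*log(t + 3)/405 + 145/(9*t - 54) + C

Factor the denominator: (t - 7)*(t - 6)**2*(t + 3).
Partial-fraction decomposition: 13/(405*(t + 3)) - 1979/(81*(t - 6)) - 145/(9*(t - 6)**2) + 127/(5*(t - 7)).
Integrate each term; A/(t−a) gives A·log|t−a|; A/(t−a)² gives −A/(t−a).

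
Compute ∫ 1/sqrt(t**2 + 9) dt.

log(t + sqrt(t**2 + 9)) + C

Substitute t = 3·tan(θ), so dt = 3·sec(θ)^2 dθ and the radical becomes sqrt(t**2 + 9) = 3·sec(θ) by the Pythagorean identity.
Integrate the resulting trig expression in θ, then back-substitute tan(θ) = t/3, sec(θ) = sqrt(t**2 + 9)/3 (absorbing any constant into C).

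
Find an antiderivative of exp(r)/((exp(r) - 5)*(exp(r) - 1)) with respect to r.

log(exp(r) - 5)/4 - log(exp(r) - 1)/4 + C

Let u = e^r, du = e^r dr.
The integral becomes ∫ du/((u-5)(u-1)); decompose into partial fractions.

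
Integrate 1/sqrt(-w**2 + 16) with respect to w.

asin(w/4) + C

Substitute w = 4·sin(θ), so dw = 4·cos(θ) dθ and the radical becomes sqrt(-w**2 + 16) = 4·cos(θ) by the Pythagorean identity.
Integrate the resulting trig expression in θ, then back-substitute θ = asin(w/4), sin(θ) = w/4, cos(θ) = sqrt(-w**2 + 16)/4 (absorbing any constant into C).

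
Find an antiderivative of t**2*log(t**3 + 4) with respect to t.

t**3*log(t**3 + 4)/3 - t**3/3 + 4*log(t**3 + 4)/3 + C

Let u = t**3 + 4, so du = (3*t**2) dt.
The integral becomes (1/3)·∫ log(u) du; integrate by parts with u′=log(u), dv′=du.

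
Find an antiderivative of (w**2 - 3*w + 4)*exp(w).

Use integration by parts with u = w**2 - 3*w + 4, dv = exp(w) dw, so v = exp(w).
Apply parts 2 times (tabular method): alternate signs, differentiate u down to 0, integrate dv up.

(w**2 - 5*w + 9)*exp(w) + C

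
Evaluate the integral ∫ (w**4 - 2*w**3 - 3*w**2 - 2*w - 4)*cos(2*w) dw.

w**4*sin(2*w)/2 - w**3*sin(2*w) + w**3*cos(2*w) - 3*w**2*sin(2*w) - 3*w**2*cos(2*w)/2 + w*sin(2*w)/2 - 3*w*cos(2*w) - sin(2*w)/2 + cos(2*w)/4 + C

Use integration by parts with u = w**4 - 2*w**3 - 3*w**2 - 2*w - 4, dv = cos(2*w) dw, so v = sin(2*w)/2.
Apply parts 4 times (tabular method): alternate signs, differentiate u down to 0, integrate dv up.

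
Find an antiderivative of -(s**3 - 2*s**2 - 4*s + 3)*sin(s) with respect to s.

Use integration by parts with u = s**3 - 2*s**2 - 4*s + 3, dv = -sin(s) ds, so v = cos(s).
Apply parts 3 times (tabular method): alternate signs, differentiate u down to 0, integrate dv up.

s**3*cos(s) - 3*s**2*sin(s) - 2*s**2*cos(s) + 4*s*sin(s) - 10*s*cos(s) + 10*sin(s) + 7*cos(s) + C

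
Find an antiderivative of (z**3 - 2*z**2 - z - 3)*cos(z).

z**3*sin(z) - 2*z**2*sin(z) + 3*z**2*cos(z) - 7*z*sin(z) - 4*z*cos(z) + sin(z) - 7*cos(z) + C

Use integration by parts with u = z**3 - 2*z**2 - z - 3, dv = cos(z) dz, so v = sin(z).
Apply parts 3 times (tabular method): alternate signs, differentiate u down to 0, integrate dv up.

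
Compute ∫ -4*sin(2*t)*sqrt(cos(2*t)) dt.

Let u = cos(2*t), so du = (-2*sin(2*t)) dt.
Rewriting, the integral becomes 2·∫ √u du = 2·(2/3)u^(3/2).
Substituting back, u = cos(2*t).

4*cos(2*t)**(3/2)/3 + C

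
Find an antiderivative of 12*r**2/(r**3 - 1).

Let u = r**3 - 1, so du = (3*r**2) dr.
Rewriting, the integral becomes 4·∫ 1/u du = 4·log(u).
Substituting back, u = r**3 - 1.

4*log(r**3 - 1) + C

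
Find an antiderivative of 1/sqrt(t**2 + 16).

log(t + sqrt(t**2 + 16)) + C

Substitute t = 4·tan(θ), so dt = 4·sec(θ)^2 dθ and the radical becomes sqrt(t**2 + 16) = 4·sec(θ) by the Pythagorean identity.
Integrate the resulting trig expression in θ, then back-substitute tan(θ) = t/4, sec(θ) = sqrt(t**2 + 16)/4 (absorbing any constant into C).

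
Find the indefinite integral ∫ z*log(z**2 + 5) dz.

z**2*log(z**2 + 5)/2 - z**2/2 + 5*log(z**2 + 5)/2 + C

Let u = z**2 + 5, so du = (2*z) dz.
The integral becomes (1/2)·∫ log(u) du; integrate by parts with u′=log(u), dv′=du.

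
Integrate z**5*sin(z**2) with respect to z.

-z**4*cos(z**2)/2 + z**2*sin(z**2) + cos(z**2) + C

Let u = z², du = 2z dz; rewrite as (1/2)∫ u^2·sin(1u) du.
Now integrate by parts 2 times.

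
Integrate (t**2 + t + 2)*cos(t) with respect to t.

t**2*sin(t) + t*sin(t) + 2*t*cos(t) + cos(t) + C

Use integration by parts with u = t**2 + t + 2, dv = cos(t) dt, so v = sin(t).
Apply parts 2 times (tabular method): alternate signs, differentiate u down to 0, integrate dv up.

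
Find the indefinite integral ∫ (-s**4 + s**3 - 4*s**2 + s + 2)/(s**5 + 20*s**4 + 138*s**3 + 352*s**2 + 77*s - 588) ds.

Factor the denominator: (s - 1)*(s + 3)*(s + 4)*(s + 7)**2.
Partial-fraction decomposition: 12241/(2304*(s + 7)) + 2945/(96*(s + 7)**2) - 386/(45*(s + 4)) + 145/(64*(s + 3)) - 1/(1280*(s - 1)).
Integrate each term; A/(s−a) gives A·log|s−a|; A/(s−a)² gives −A/(s−a).

-log(s - 1)/1280 + 145*log(s + 3)/64 - 386*log(s + 4)/45 + 12241*log(s + 7)/2304 - 2945/(96*s + 672) + C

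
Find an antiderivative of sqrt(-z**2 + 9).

Substitute z = 3·sin(θ), so dz = 3·cos(θ) dθ and the radical becomes sqrt(-z**2 + 9) = 3·cos(θ) by the Pythagorean identity.
Integrate the resulting trig expression in θ, then back-substitute θ = asin(z/3), sin(θ) = z/3, cos(θ) = sqrt(-z**2 + 9)/3 (absorbing any constant into C).

z*sqrt(-z**2 + 9)/2 + 9*asin(z/3)/2 + C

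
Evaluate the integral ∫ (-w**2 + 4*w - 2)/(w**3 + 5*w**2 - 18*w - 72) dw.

-log(w - 4)/35 + 23*log(w + 3)/21 - 31*log(w + 6)/15 + C

Factor the denominator: (w - 4)*(w + 3)*(w + 6).
Partial-fraction decomposition: -31/(15*(w + 6)) + 23/(21*(w + 3)) - 1/(35*(w - 4)).
Integrate each term: A/(w−a) contributes A·log|w−a|.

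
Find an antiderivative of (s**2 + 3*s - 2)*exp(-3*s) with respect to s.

(-9*s**2 - 33*s + 7)*exp(-3*s)/27 + C

Use integration by parts with u = s**2 + 3*s - 2, dv = exp(-3*s) ds, so v = -exp(-3*s)/3.
Apply parts 2 times (tabular method): alternate signs, differentiate u down to 0, integrate dv up.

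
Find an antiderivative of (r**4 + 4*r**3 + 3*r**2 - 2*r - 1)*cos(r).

Use integration by parts with u = r**4 + 4*r**3 + 3*r**2 - 2*r - 1, dv = cos(r) dr, so v = sin(r).
Apply parts 4 times (tabular method): alternate signs, differentiate u down to 0, integrate dv up.

r**4*sin(r) + 4*r**3*sin(r) + 4*r**3*cos(r) - 9*r**2*sin(r) + 12*r**2*cos(r) - 26*r*sin(r) - 18*r*cos(r) + 17*sin(r) - 26*cos(r) + C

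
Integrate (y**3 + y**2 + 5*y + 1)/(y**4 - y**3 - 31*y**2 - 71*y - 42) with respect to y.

Factor the denominator: (y - 7)*(y + 1)*(y + 2)*(y + 3).
Partial-fraction decomposition: 8/(5*(y + 3)) - 13/(9*(y + 2)) + 1/(4*(y + 1)) + 107/(180*(y - 7)).
Integrate each term: A/(y−a) contributes A·log|y−a|.

107*log(y - 7)/180 + log(y + 1)/4 - 13*log(y + 2)/9 + 8*log(y + 3)/5 + C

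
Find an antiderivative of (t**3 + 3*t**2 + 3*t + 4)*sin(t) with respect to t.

Use integration by parts with u = t**3 + 3*t**2 + 3*t + 4, dv = sin(t) dt, so v = -cos(t).
Apply parts 3 times (tabular method): alternate signs, differentiate u down to 0, integrate dv up.

-t**3*cos(t) + 3*t**2*sin(t) - 3*t**2*cos(t) + 6*t*sin(t) + 3*t*cos(t) - 3*sin(t) + 2*cos(t) + C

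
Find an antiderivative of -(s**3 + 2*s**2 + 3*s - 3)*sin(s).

s**3*cos(s) - 3*s**2*sin(s) + 2*s**2*cos(s) - 4*s*sin(s) - 3*s*cos(s) + 3*sin(s) - 7*cos(s) + C

Use integration by parts with u = s**3 + 2*s**2 + 3*s - 3, dv = -sin(s) ds, so v = cos(s).
Apply parts 3 times (tabular method): alternate signs, differentiate u down to 0, integrate dv up.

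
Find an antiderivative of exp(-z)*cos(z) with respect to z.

exp(-z)*sin(z)/2 - exp(-z)*cos(z)/2 + C

Let I denote the integral. Integrate by parts with u = cos(z), dv = exp(-z) dz, so v = -exp(-z): I = -exp(-z)*cos(z) − ∫ exp(-z)*sin(z) dz.
Apply parts again with u = sin(z), dv = exp(-z) dz: ∫ exp(-z)*sin(z) dz = -exp(-z)*sin(z) + I. Substituting back brings back I: I = exp(-z)*sin(z) - exp(-z)*cos(z) − I.
Solving for I: (1 + 1)·I equals the remaining terms, so I = (1/2)·(exp(-z)*sin(z) - exp(-z)*cos(z)).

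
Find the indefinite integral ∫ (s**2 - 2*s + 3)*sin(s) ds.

-s**2*cos(s) + 2*s*sin(s) + 2*s*cos(s) - 2*sin(s) - cos(s) + C

Use integration by parts with u = s**2 - 2*s + 3, dv = sin(s) ds, so v = -cos(s).
Apply parts 2 times (tabular method): alternate signs, differentiate u down to 0, integrate dv up.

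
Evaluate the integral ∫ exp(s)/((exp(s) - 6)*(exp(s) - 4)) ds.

Let u = e^s, du = e^s ds.
The integral becomes ∫ du/((u-4)(u-6)); decompose into partial fractions.

log(exp(s) - 6)/2 - log(exp(s) - 4)/2 + C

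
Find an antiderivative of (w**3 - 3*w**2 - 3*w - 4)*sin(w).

-w**3*cos(w) + 3*w**2*sin(w) + 3*w**2*cos(w) - 6*w*sin(w) + 9*w*cos(w) - 9*sin(w) - 2*cos(w) + C

Use integration by parts with u = w**3 - 3*w**2 - 3*w - 4, dv = sin(w) dw, so v = -cos(w).
Apply parts 3 times (tabular method): alternate signs, differentiate u down to 0, integrate dv up.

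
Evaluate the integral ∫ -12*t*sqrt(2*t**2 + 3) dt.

Let u = 2*t**2 + 3, so du = (4*t) dt.
Rewriting, the integral becomes -3·∫ √u du = -3·(2/3)u^(3/2).
Substituting back, u = 2*t**2 + 3.

-2*(2*t**2 + 3)**(3/2) + C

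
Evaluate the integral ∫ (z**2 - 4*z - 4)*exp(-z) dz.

Use integration by parts with u = z**2 - 4*z - 4, dv = exp(-z) dz, so v = -exp(-z).
Apply parts 2 times (tabular method): alternate signs, differentiate u down to 0, integrate dv up.

(-z**2 + 2*z + 6)*exp(-z) + C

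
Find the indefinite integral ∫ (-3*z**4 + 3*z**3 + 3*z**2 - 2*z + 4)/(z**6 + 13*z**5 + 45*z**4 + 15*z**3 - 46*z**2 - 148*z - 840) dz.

-log(z - 2)/210 + 287*log(z + 3)/520 - 2161*log(z + 5)/812 + 2689*log(z + 7)/1272 + 7*log(z**2 + 4)/79924 + 3129*atan(z/2)/39962 + C

Factor the denominator: (z - 2)*(z + 3)*(z + 5)*(z + 7)*(z**2 + 4).
Partial-fraction decomposition: 7*(z + 894)/(39962*(z**2 + 4)) + 2689/(1272*(z + 7)) - 2161/(812*(z + 5)) + 287/(520*(z + 3)) - 1/(210*(z - 2)).
Integrate each term; A/(z−a) gives A·log|z−a|; the (Bz+D)/(z²+p²) term gives a log and an atan.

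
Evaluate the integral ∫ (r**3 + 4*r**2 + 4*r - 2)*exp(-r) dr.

(-r**3 - 7*r**2 - 18*r - 16)*exp(-r) + C

Use integration by parts with u = r**3 + 4*r**2 + 4*r - 2, dv = exp(-r) dr, so v = -exp(-r).
Apply parts 3 times (tabular method): alternate signs, differentiate u down to 0, integrate dv up.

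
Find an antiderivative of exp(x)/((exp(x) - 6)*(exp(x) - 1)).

log(exp(x) - 6)/5 - log(exp(x) - 1)/5 + C

Let u = e^x, du = e^x dx.
The integral becomes ∫ du/((u-1)(u-6)); decompose into partial fractions.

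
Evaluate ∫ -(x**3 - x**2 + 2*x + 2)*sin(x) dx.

x**3*cos(x) - 3*x**2*sin(x) - x**2*cos(x) + 2*x*sin(x) - 4*x*cos(x) + 4*sin(x) + 4*cos(x) + C

Use integration by parts with u = x**3 - x**2 + 2*x + 2, dv = -sin(x) dx, so v = cos(x).
Apply parts 3 times (tabular method): alternate signs, differentiate u down to 0, integrate dv up.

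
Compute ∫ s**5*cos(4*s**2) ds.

Let u = s², du = 2s ds; rewrite as (1/2)∫ u^2·cos(4u) du.
Now integrate by parts 2 times.

s**4*sin(4*s**2)/8 + s**2*cos(4*s**2)/16 - sin(4*s**2)/64 + C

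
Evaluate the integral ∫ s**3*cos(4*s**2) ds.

Let u = s², du = 2s ds; rewrite as (1/2)∫ u^1·cos(4u) du.
Now integrate by parts 1 time.

s**2*sin(4*s**2)/8 + cos(4*s**2)/32 + C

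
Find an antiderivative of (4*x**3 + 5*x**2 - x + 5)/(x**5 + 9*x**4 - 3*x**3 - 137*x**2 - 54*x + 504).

31*log(x - 3)/84 - 11*log(x - 2)/54 - 11*log(x + 3)/24 + 167*log(x + 4)/126 - 223*log(x + 7)/216 + C

Factor the denominator: (x - 3)*(x - 2)*(x + 3)*(x + 4)*(x + 7).
Partial-fraction decomposition: -223/(216*(x + 7)) + 167/(126*(x + 4)) - 11/(24*(x + 3)) - 11/(54*(x - 2)) + 31/(84*(x - 3)).
Integrate each term: A/(x−a) contributes A·log|x−a|.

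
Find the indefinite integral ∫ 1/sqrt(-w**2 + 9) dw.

asin(w/3) + C

Substitute w = 3·sin(θ), so dw = 3·cos(θ) dθ and the radical becomes sqrt(-w**2 + 9) = 3·cos(θ) by the Pythagorean identity.
Integrate the resulting trig expression in θ, then back-substitute θ = asin(w/3), sin(θ) = w/3, cos(θ) = sqrt(-w**2 + 9)/3 (absorbing any constant into C).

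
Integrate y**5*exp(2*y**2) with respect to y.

(2*y**4 - 2*y**2 + 1)*exp(2*y**2)/8 + C

Let u = y², du = 2y dy; rewrite as (1/2)∫ u^2·exp(2u) du.
Now integrate by parts 2 times.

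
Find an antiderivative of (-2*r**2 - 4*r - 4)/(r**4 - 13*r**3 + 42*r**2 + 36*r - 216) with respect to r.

Factor the denominator: (r - 6)**2*(r - 3)*(r + 2).
Partial-fraction decomposition: 1/(80*(r + 2)) - 34/(45*(r - 3)) + 107/(144*(r - 6)) - 25/(6*(r - 6)**2).
Integrate each term; A/(r−a) gives A·log|r−a|; A/(r−a)² gives −A/(r−a).

107*log(r - 6)/144 - 34*log(r - 3)/45 + log(r + 2)/80 + 25/(6*r - 36) + C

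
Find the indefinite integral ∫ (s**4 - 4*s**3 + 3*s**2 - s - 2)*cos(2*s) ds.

s**4*sin(2*s)/2 - 2*s**3*sin(2*s) + s**3*cos(2*s) - 3*s**2*cos(2*s) + 5*s*sin(2*s)/2 - sin(2*s) + 5*cos(2*s)/4 + C

Use integration by parts with u = s**4 - 4*s**3 + 3*s**2 - s - 2, dv = cos(2*s) ds, so v = sin(2*s)/2.
Apply parts 4 times (tabular method): alternate signs, differentiate u down to 0, integrate dv up.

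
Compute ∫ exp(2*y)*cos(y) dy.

Let I denote the integral. Integrate by parts with u = cos(y), dv = exp(2*y) dy, so v = exp(2*y)/2: I = exp(2*y)*cos(y)/2 + (1/2)·∫ exp(2*y)*sin(y) dy.
Apply parts again with u = sin(y), dv = exp(2*y) dy: ∫ exp(2*y)*sin(y) dy = exp(2*y)*sin(y)/2 − (1/2)·I. Substituting back brings back I: I = exp(2*y)*sin(y)/4 + exp(2*y)*cos(y)/2 − (1/4)·I.
Solving for I: (1 + 1/4)·I equals the remaining terms, so I = (4/5)·(exp(2*y)*sin(y)/4 + exp(2*y)*cos(y)/2).

exp(2*y)*sin(y)/5 + 2*exp(2*y)*cos(y)/5 + C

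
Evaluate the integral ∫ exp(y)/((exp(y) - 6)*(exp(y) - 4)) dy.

Let u = e^y, du = e^y dy.
The integral becomes ∫ du/((u-4)(u-6)); decompose into partial fractions.

log(exp(y) - 6)/2 - log(exp(y) - 4)/2 + C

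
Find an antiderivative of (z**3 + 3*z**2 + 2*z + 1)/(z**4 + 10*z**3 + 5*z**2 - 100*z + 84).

25*log(z - 2)/72 - log(z - 1)/8 - 17*log(z + 6)/8 + 209*log(z + 7)/72 + C

Factor the denominator: (z - 2)*(z - 1)*(z + 6)*(z + 7).
Partial-fraction decomposition: 209/(72*(z + 7)) - 17/(8*(z + 6)) - 1/(8*(z - 1)) + 25/(72*(z - 2)).
Integrate each term: A/(z−a) contributes A·log|z−a|.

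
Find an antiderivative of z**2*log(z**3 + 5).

z**3*log(z**3 + 5)/3 - z**3/3 + 5*log(z**3 + 5)/3 + C

Let u = z**3 + 5, so du = (3*z**2) dz.
The integral becomes (1/3)·∫ log(u) du; integrate by parts with u′=log(u), dv′=du.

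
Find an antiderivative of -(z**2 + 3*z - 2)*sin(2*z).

Use integration by parts with u = z**2 + 3*z - 2, dv = -sin(2*z) dz, so v = cos(2*z)/2.
Apply parts 2 times (tabular method): alternate signs, differentiate u down to 0, integrate dv up.

z**2*cos(2*z)/2 - z*sin(2*z)/2 + 3*z*cos(2*z)/2 - 3*sin(2*z)/4 - 5*cos(2*z)/4 + C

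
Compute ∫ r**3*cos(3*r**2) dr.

r**2*sin(3*r**2)/6 + cos(3*r**2)/18 + C

Let u = r², du = 2r dr; rewrite as (1/2)∫ u^1·cos(3u) du.
Now integrate by parts 1 time.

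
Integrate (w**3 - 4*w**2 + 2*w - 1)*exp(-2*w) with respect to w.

(-4*w**3 + 10*w**2 + 2*w + 5)*exp(-2*w)/8 + C

Use integration by parts with u = w**3 - 4*w**2 + 2*w - 1, dv = exp(-2*w) dw, so v = -exp(-2*w)/2.
Apply parts 3 times (tabular method): alternate signs, differentiate u down to 0, integrate dv up.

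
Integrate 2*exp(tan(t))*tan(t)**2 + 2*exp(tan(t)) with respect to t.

2*exp(tan(t)) + C

Let u = tan(t), so du = (tan(t)**2 + 1) dt.
Rewriting, the integral becomes 2·∫ e^u du = 2·e^u.
Substituting back, u = tan(t).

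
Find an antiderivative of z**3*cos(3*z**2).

z**2*sin(3*z**2)/6 + cos(3*z**2)/18 + C

Let u = z², du = 2z dz; rewrite as (1/2)∫ u^1·cos(3u) du.
Now integrate by parts 1 time.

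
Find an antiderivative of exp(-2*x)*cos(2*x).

Let I denote the integral. Integrate by parts with u = cos(2*x), dv = exp(-2*x) dx, so v = -exp(-2*x)/2: I = -exp(-2*x)*cos(2*x)/2 − ∫ exp(-2*x)*sin(2*x) dx.
Apply parts again with u = sin(2*x), dv = exp(-2*x) dx: ∫ exp(-2*x)*sin(2*x) dx = -exp(-2*x)*sin(2*x)/2 + I. Substituting back brings back I: I = exp(-2*x)*sin(2*x)/2 - exp(-2*x)*cos(2*x)/2 − I.
Solving for I: (1 + 1)·I equals the remaining terms, so I = (1/2)·(exp(-2*x)*sin(2*x)/2 - exp(-2*x)*cos(2*x)/2).

exp(-2*x)*sin(2*x)/4 - exp(-2*x)*cos(2*x)/4 + C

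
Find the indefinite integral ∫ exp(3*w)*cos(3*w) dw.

exp(3*w)*sin(3*w)/6 + exp(3*w)*cos(3*w)/6 + C

Let I denote the integral. Integrate by parts with u = cos(3*w), dv = exp(3*w) dw, so v = exp(3*w)/3: I = exp(3*w)*cos(3*w)/3 + ∫ exp(3*w)*sin(3*w) dw.
Apply parts again with u = sin(3*w), dv = exp(3*w) dw: ∫ exp(3*w)*sin(3*w) dw = exp(3*w)*sin(3*w)/3 − I. Substituting back brings back I: I = exp(3*w)*sin(3*w)/3 + exp(3*w)*cos(3*w)/3 − I.
Solving for I: (1 + 1)·I equals the remaining terms, so I = (1/2)·(exp(3*w)*sin(3*w)/3 + exp(3*w)*cos(3*w)/3).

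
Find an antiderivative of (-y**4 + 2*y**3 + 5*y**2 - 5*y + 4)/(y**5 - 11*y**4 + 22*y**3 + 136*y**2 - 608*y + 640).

-271*log(y - 5)/27 + 149*log(y - 4)/16 - 7*log(y - 2)/36 - 35*log(y + 4)/432 - 4/(y - 4) + C

Factor the denominator: (y - 5)*(y - 4)**2*(y - 2)*(y + 4).
Partial-fraction decomposition: -35/(432*(y + 4)) - 7/(36*(y - 2)) + 149/(16*(y - 4)) + 4/(y - 4)**2 - 271/(27*(y - 5)).
Integrate each term; A/(y−a) gives A·log|y−a|; A/(y−a)² gives −A/(y−a).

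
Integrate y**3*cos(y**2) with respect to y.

Let u = y², du = 2y dy; rewrite as (1/2)∫ u^1·cos(1u) du.
Now integrate by parts 1 time.

y**2*sin(y**2)/2 + cos(y**2)/2 + C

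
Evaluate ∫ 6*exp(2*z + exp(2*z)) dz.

3*exp(exp(2*z)) + C

Let u = exp(2*z), so du = (2*exp(2*z)) dz.
Rewriting, the integral becomes 3·∫ e^u du = 3·e^u.
Substituting back, u = exp(2*z).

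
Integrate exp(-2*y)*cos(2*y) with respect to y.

Let I denote the integral. Integrate by parts with u = cos(2*y), dv = exp(-2*y) dy, so v = -exp(-2*y)/2: I = -exp(-2*y)*cos(2*y)/2 − ∫ exp(-2*y)*sin(2*y) dy.
Apply parts again with u = sin(2*y), dv = exp(-2*y) dy: ∫ exp(-2*y)*sin(2*y) dy = -exp(-2*y)*sin(2*y)/2 + I. Substituting back brings back I: I = exp(-2*y)*sin(2*y)/2 - exp(-2*y)*cos(2*y)/2 − I.
Solving for I: (1 + 1)·I equals the remaining terms, so I = (1/2)·(exp(-2*y)*sin(2*y)/2 - exp(-2*y)*cos(2*y)/2).

exp(-2*y)*sin(2*y)/4 - exp(-2*y)*cos(2*y)/4 + C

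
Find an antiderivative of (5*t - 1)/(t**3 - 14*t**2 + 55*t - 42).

Factor the denominator: (t - 7)*(t - 6)*(t - 1).
Partial-fraction decomposition: 2/(15*(t - 1)) - 29/(5*(t - 6)) + 17/(3*(t - 7)).
Integrate each term: A/(t−a) contributes A·log|t−a|.

17*log(t - 7)/3 - 29*log(t - 6)/5 + 2*log(t - 1)/15 + C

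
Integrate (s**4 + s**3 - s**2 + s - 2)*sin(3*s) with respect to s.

Use integration by parts with u = s**4 + s**3 - s**2 + s - 2, dv = sin(3*s) ds, so v = -cos(3*s)/3.
Apply parts 4 times (tabular method): alternate signs, differentiate u down to 0, integrate dv up.

-s**4*cos(3*s)/3 + 4*s**3*sin(3*s)/9 - s**3*cos(3*s)/3 + s**2*sin(3*s)/3 + 7*s**2*cos(3*s)/9 - 14*s*sin(3*s)/27 - s*cos(3*s)/9 + sin(3*s)/27 + 40*cos(3*s)/81 + C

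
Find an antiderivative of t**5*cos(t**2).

Let u = t², du = 2t dt; rewrite as (1/2)∫ u^2·cos(1u) du.
Now integrate by parts 2 times.

t**4*sin(t**2)/2 + t**2*cos(t**2) - sin(t**2) + C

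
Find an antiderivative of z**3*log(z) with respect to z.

Use integration by parts with u = log(z), dv = z**3 dz.
Then du = 1/z dz and v = z**4/4.

z**4*log(z)/4 - z**4/16 + C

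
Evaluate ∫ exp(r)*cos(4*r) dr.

Let I denote the integral. Integrate by parts with u = cos(4*r), dv = exp(r) dr, so v = exp(r): I = exp(r)*cos(4*r) + 4·∫ exp(r)*sin(4*r) dr.
Apply parts again with u = sin(4*r), dv = exp(r) dr: ∫ exp(r)*sin(4*r) dr = exp(r)*sin(4*r) − 4·I. Substituting back brings back I: I = 4*exp(r)*sin(4*r) + exp(r)*cos(4*r) − 16·I.
Solving for I: (1 + 16)·I equals the remaining terms, so I = (1/17)·(4*exp(r)*sin(4*r) + exp(r)*cos(4*r)).

4*exp(r)*sin(4*r)/17 + exp(r)*cos(4*r)/17 + C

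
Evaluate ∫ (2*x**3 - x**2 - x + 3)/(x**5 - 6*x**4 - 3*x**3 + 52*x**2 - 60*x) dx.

Factor the denominator: x*(x - 5)*(x - 2)**2*(x + 3).
Partial-fraction decomposition: -19/(200*(x + 3)) - 427/(900*(x - 2)) - 13/(30*(x - 2)**2) + 223/(360*(x - 5)) - 1/(20*x).
Integrate each term; A/(x−a) gives A·log|x−a|; A/(x−a)² gives −A/(x−a).

-log(x)/20 + 223*log(x - 5)/360 - 427*log(x - 2)/900 - 19*log(x + 3)/200 + 13/(30*x - 60) + C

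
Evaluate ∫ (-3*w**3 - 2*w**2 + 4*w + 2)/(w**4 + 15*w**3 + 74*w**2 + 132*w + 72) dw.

Factor the denominator: (w + 1)*(w + 2)*(w + 6)**2.
Partial-fraction decomposition: -467/(200*(w + 6)) + 277/(10*(w + 6)**2) - 5/(8*(w + 2)) - 1/(25*(w + 1)).
Integrate each term; A/(w−a) gives A·log|w−a|; A/(w−a)² gives −A/(w−a).

-log(w + 1)/25 - 5*log(w + 2)/8 - 467*log(w + 6)/200 - 277/(10*w + 60) + C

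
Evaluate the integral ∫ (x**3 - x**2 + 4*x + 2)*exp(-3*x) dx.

(-3*x**3 - 12*x - 10)*exp(-3*x)/9 + C

Use integration by parts with u = x**3 - x**2 + 4*x + 2, dv = exp(-3*x) dx, so v = -exp(-3*x)/3.
Apply parts 3 times (tabular method): alternate signs, differentiate u down to 0, integrate dv up.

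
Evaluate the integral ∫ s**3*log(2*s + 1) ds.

Use integration by parts with u = log(2*s + 1), dv = s**3 ds.
Then du = 2/(2*s + 1) ds and v = s**4/4.

s**4*log(2*s + 1)/4 - s**4/16 + s**3/24 - s**2/32 + s/32 - log(2*s + 1)/64 + C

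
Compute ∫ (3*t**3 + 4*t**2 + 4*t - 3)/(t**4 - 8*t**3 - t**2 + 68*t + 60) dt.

813*log(t - 6)/56 - 82*log(t - 5)/7 - log(t + 1)/7 + 19*log(t + 2)/56 + C

Factor the denominator: (t - 6)*(t - 5)*(t + 1)*(t + 2).
Partial-fraction decomposition: 19/(56*(t + 2)) - 1/(7*(t + 1)) - 82/(7*(t - 5)) + 813/(56*(t - 6)).
Integrate each term: A/(t−a) contributes A·log|t−a|.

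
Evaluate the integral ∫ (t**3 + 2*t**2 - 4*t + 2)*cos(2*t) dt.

t**3*sin(2*t)/2 + t**2*sin(2*t) + 3*t**2*cos(2*t)/4 - 11*t*sin(2*t)/4 + t*cos(2*t) + sin(2*t)/2 - 11*cos(2*t)/8 + C

Use integration by parts with u = t**3 + 2*t**2 - 4*t + 2, dv = cos(2*t) dt, so v = sin(2*t)/2.
Apply parts 3 times (tabular method): alternate signs, differentiate u down to 0, integrate dv up.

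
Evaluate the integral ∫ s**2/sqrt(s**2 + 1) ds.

s*sqrt(s**2 + 1)/2 - log(s + sqrt(s**2 + 1))/2 + C

Substitute s = tan(θ), so ds = sec(θ)^2 dθ and the radical becomes sqrt(s**2 + 1) = sec(θ) by the Pythagorean identity.
Integrate the resulting trig expression in θ, then back-substitute tan(θ) = s, sec(θ) = sqrt(s**2 + 1) (absorbing any constant into C).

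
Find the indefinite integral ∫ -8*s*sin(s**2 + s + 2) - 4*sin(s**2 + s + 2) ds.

4*cos(s**2 + s + 2) + C

Let u = s**2 + s + 2, so du = (2*s + 1) ds.
Rewriting, the integral becomes -4·∫ sin(u) du = -4·-cos(u).
Substituting back, u = s**2 + s + 2.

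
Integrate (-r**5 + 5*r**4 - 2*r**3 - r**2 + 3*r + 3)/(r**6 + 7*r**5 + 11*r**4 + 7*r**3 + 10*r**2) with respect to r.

Factor the denominator: r**2*(r + 2)*(r + 5)*(r**2 + 1).
Partial-fraction decomposition: (27*r - 109)/(130*(r**2 + 1)) - 6463/(1950*(r + 5)) + 121/(60*(r + 2)) + 9/(100*r) + 3/(10*r**2).
Integrate each term; A/(r−a) gives A·log|r−a|; the (Br+D)/(r²+p²) term gives a log and an atan.

9*log(r)/100 + 121*log(r + 2)/60 - 6463*log(r + 5)/1950 + 27*log(r**2 + 1)/260 - 109*atan(r)/130 - 3/(10*r) + C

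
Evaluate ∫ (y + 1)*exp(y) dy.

y*exp(y) + C

Use integration by parts with u = y + 1, dv = exp(y) dy, so v = exp(y).
Apply parts 1 times (tabular method): alternate signs, differentiate u down to 0, integrate dv up.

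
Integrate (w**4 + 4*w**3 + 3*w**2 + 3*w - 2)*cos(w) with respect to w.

Use integration by parts with u = w**4 + 4*w**3 + 3*w**2 + 3*w - 2, dv = cos(w) dw, so v = sin(w).
Apply parts 4 times (tabular method): alternate signs, differentiate u down to 0, integrate dv up.

w**4*sin(w) + 4*w**3*sin(w) + 4*w**3*cos(w) - 9*w**2*sin(w) + 12*w**2*cos(w) - 21*w*sin(w) - 18*w*cos(w) + 16*sin(w) - 21*cos(w) + C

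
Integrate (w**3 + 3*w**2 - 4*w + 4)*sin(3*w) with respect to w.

-w**3*cos(3*w)/3 + w**2*sin(3*w)/3 - w**2*cos(3*w) + 2*w*sin(3*w)/3 + 14*w*cos(3*w)/9 - 14*sin(3*w)/27 - 10*cos(3*w)/9 + C

Use integration by parts with u = w**3 + 3*w**2 - 4*w + 4, dv = sin(3*w) dw, so v = -cos(3*w)/3.
Apply parts 3 times (tabular method): alternate signs, differentiate u down to 0, integrate dv up.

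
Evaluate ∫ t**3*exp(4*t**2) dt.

Let u = t², du = 2t dt; rewrite as (1/2)∫ u^1·exp(4u) du.
Now integrate by parts 1 time.

(4*t**2 - 1)*exp(4*t**2)/32 + C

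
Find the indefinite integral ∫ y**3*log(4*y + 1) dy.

Use integration by parts with u = log(4*y + 1), dv = y**3 dy.
Then du = 4/(4*y + 1) dy and v = y**4/4.

y**4*log(4*y + 1)/4 - y**4/16 + y**3/48 - y**2/128 + y/256 - log(4*y + 1)/1024 + C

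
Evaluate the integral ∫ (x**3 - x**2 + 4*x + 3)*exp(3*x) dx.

(9*x**3 - 18*x**2 + 48*x + 11)*exp(3*x)/27 + C

Use integration by parts with u = x**3 - x**2 + 4*x + 3, dv = exp(3*x) dx, so v = exp(3*x)/3.
Apply parts 3 times (tabular method): alternate signs, differentiate u down to 0, integrate dv up.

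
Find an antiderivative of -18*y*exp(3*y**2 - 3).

-3*exp(3*y**2 - 3) + C

Let u = 3*y**2 - 3, so du = (6*y) dy.
Rewriting, the integral becomes -3·∫ e^u du = -3·e^u.
Substituting back, u = 3*y**2 - 3.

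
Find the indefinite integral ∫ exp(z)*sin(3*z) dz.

Let I denote the integral. Integrate by parts with u = sin(3*z), dv = exp(z) dz, so v = exp(z): I = exp(z)*sin(3*z) − 3·∫ exp(z)*cos(3*z) dz.
Apply parts again with u = cos(3*z), dv = exp(z) dz: ∫ exp(z)*cos(3*z) dz = exp(z)*cos(3*z) + 3·I. Substituting back brings back I: I = exp(z)*sin(3*z) - 3*exp(z)*cos(3*z) − 9·I.
Solving for I: (1 + 9)·I equals the remaining terms, so I = (1/10)·(exp(z)*sin(3*z) - 3*exp(z)*cos(3*z)).

exp(z)*sin(3*z)/10 - 3*exp(z)*cos(3*z)/10 + C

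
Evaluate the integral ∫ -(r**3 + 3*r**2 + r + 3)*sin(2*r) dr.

Use integration by parts with u = r**3 + 3*r**2 + r + 3, dv = -sin(2*r) dr, so v = cos(2*r)/2.
Apply parts 3 times (tabular method): alternate signs, differentiate u down to 0, integrate dv up.

r**3*cos(2*r)/2 - 3*r**2*sin(2*r)/4 + 3*r**2*cos(2*r)/2 - 3*r*sin(2*r)/2 - r*cos(2*r)/4 + sin(2*r)/8 + 3*cos(2*r)/4 + C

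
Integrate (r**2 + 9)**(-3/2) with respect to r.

r/(9*sqrt(r**2 + 9)) + C

Substitute r = 3·tan(θ), so dr = 3·sec(θ)^2 dθ and the radical becomes sqrt(r**2 + 9) = 3·sec(θ) by the Pythagorean identity.
Integrate the resulting trig expression in θ, then back-substitute tan(θ) = r/3, sec(θ) = sqrt(r**2 + 9)/3 (absorbing any constant into C).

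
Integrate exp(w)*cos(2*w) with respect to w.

Let I denote the integral. Integrate by parts with u = cos(2*w), dv = exp(w) dw, so v = exp(w): I = exp(w)*cos(2*w) + 2·∫ exp(w)*sin(2*w) dw.
Apply parts again with u = sin(2*w), dv = exp(w) dw: ∫ exp(w)*sin(2*w) dw = exp(w)*sin(2*w) − 2·I. Substituting back brings back I: I = 2*exp(w)*sin(2*w) + exp(w)*cos(2*w) − 4·I.
Solving for I: (1 + 4)·I equals the remaining terms, so I = (1/5)·(2*exp(w)*sin(2*w) + exp(w)*cos(2*w)).

2*exp(w)*sin(2*w)/5 + exp(w)*cos(2*w)/5 + C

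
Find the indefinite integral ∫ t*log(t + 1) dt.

Use integration by parts with u = log(t + 1), dv = t dt.
Then du = 1/(t + 1) dt and v = t**2/2.

t**2*log(t + 1)/2 - t**2/4 + t/2 - log(t + 1)/2 + C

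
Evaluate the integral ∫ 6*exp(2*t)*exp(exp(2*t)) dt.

Let u = exp(2*t), so du = (2*exp(2*t)) dt.
Rewriting, the integral becomes 3·∫ e^u du = 3·e^u.
Substituting back, u = exp(2*t).

3*exp(exp(2*t)) + C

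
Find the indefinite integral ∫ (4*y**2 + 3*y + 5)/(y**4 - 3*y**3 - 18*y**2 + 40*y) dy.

log(y)/8 + 8*log(y - 5)/9 - 3*log(y - 2)/4 - 19*log(y + 4)/72 + C

Factor the denominator: y*(y - 5)*(y - 2)*(y + 4).
Partial-fraction decomposition: -19/(72*(y + 4)) - 3/(4*(y - 2)) + 8/(9*(y - 5)) + 1/(8*y).
Integrate each term: A/(y−a) contributes A·log|y−a|.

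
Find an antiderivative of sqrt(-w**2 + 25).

w*sqrt(-w**2 + 25)/2 + 25*asin(w/5)/2 + C

Substitute w = 5·sin(θ), so dw = 5·cos(θ) dθ and the radical becomes sqrt(-w**2 + 25) = 5·cos(θ) by the Pythagorean identity.
Integrate the resulting trig expression in θ, then back-substitute θ = asin(w/5), sin(θ) = w/5, cos(θ) = sqrt(-w**2 + 25)/5 (absorbing any constant into C).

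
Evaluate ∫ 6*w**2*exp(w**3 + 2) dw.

Let u = w**3 + 2, so du = (3*w**2) dw.
Rewriting, the integral becomes 2·∫ e^u du = 2·e^u.
Substituting back, u = w**3 + 2.

2*exp(w**3 + 2) + C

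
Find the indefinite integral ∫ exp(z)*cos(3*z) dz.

Let I denote the integral. Integrate by parts with u = cos(3*z), dv = exp(z) dz, so v = exp(z): I = exp(z)*cos(3*z) + 3·∫ exp(z)*sin(3*z) dz.
Apply parts again with u = sin(3*z), dv = exp(z) dz: ∫ exp(z)*sin(3*z) dz = exp(z)*sin(3*z) − 3·I. Substituting back brings back I: I = 3*exp(z)*sin(3*z) + exp(z)*cos(3*z) − 9·I.
Solving for I: (1 + 9)·I equals the remaining terms, so I = (1/10)·(3*exp(z)*sin(3*z) + exp(z)*cos(3*z)).

3*exp(z)*sin(3*z)/10 + exp(z)*cos(3*z)/10 + C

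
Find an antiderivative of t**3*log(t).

Use integration by parts with u = log(t), dv = t**3 dt.
Then du = 1/t dt and v = t**4/4.

t**4*log(t)/4 - t**4/16 + C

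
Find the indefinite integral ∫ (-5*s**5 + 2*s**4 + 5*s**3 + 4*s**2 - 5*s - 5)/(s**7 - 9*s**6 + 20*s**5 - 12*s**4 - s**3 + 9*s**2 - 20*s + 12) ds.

-35099*log(s - 6)/25900 + 29*log(s - 2)/20 + 11*log(s - 1)/100 + log(s + 1)/28 - 89*log(s**2 + 1)/740 + 66*atan(s)/185 + 1/(5*s - 5) + C

Factor the denominator: (s - 6)*(s - 2)*(s - 1)**2*(s + 1)*(s**2 + 1).
Partial-fraction decomposition: -(89*s - 132)/(370*(s**2 + 1)) + 1/(28*(s + 1)) + 11/(100*(s - 1)) - 1/(5*(s - 1)**2) + 29/(20*(s - 2)) - 35099/(25900*(s - 6)).
Integrate each term; A/(s−a) gives A·log|s−a|; the (Bs+D)/(s²+p²) term gives a log and an atan.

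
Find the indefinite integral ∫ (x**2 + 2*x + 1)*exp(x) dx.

(x**2 + 1)*exp(x) + C

Use integration by parts with u = x**2 + 2*x + 1, dv = exp(x) dx, so v = exp(x).
Apply parts 2 times (tabular method): alternate signs, differentiate u down to 0, integrate dv up.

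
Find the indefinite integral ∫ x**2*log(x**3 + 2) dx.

Let u = x**3 + 2, so du = (3*x**2) dx.
The integral becomes (1/3)·∫ log(u) du; integrate by parts with u′=log(u), dv′=du.

x**3*log(x**3 + 2)/3 - x**3/3 + 2*log(x**3 + 2)/3 + C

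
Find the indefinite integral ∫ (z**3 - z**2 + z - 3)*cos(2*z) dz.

Use integration by parts with u = z**3 - z**2 + z - 3, dv = cos(2*z) dz, so v = sin(2*z)/2.
Apply parts 3 times (tabular method): alternate signs, differentiate u down to 0, integrate dv up.

z**3*sin(2*z)/2 - z**2*sin(2*z)/2 + 3*z**2*cos(2*z)/4 - z*sin(2*z)/4 - z*cos(2*z)/2 - 5*sin(2*z)/4 - cos(2*z)/8 + C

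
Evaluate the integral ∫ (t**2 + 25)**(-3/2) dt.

Substitute t = 5·tan(θ), so dt = 5·sec(θ)^2 dθ and the radical becomes sqrt(t**2 + 25) = 5·sec(θ) by the Pythagorean identity.
Integrate the resulting trig expression in θ, then back-substitute tan(θ) = t/5, sec(θ) = sqrt(t**2 + 25)/5 (absorbing any constant into C).

t/(25*sqrt(t**2 + 25)) + C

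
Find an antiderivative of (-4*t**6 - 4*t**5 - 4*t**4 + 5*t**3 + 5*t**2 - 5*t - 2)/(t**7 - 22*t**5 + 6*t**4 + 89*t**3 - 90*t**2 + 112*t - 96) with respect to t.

Factor the denominator: (t - 4)*(t - 2)*(t - 1)*(t + 3)*(t + 4)*(t**2 + 1).
Partial-fraction decomposition: 7*(2*t - 1)/(170*(t**2 + 1)) - 6767/(2040*(t + 4)) + 67/(40*(t + 3)) - 3/(40*(t - 1)) + 4/(3*(t - 2)) - 503/(136*(t - 4)).
Integrate each term; A/(t−a) gives A·log|t−a|; the (Bt+D)/(t²+p²) term gives a log and an atan.

-503*log(t - 4)/136 + 4*log(t - 2)/3 - 3*log(t - 1)/40 + 67*log(t + 3)/40 - 6767*log(t + 4)/2040 + 7*log(t**2 + 1)/170 - 7*atan(t)/170 + C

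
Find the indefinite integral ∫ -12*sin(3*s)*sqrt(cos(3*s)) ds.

Let u = cos(3*s), so du = (-3*sin(3*s)) ds.
Rewriting, the integral becomes 4·∫ √u du = 4·(2/3)u^(3/2).
Substituting back, u = cos(3*s).

8*cos(3*s)**(3/2)/3 + C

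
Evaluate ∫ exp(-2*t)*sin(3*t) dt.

Let I denote the integral. Integrate by parts with u = sin(3*t), dv = exp(-2*t) dt, so v = -exp(-2*t)/2: I = -exp(-2*t)*sin(3*t)/2 + (3/2)·∫ exp(-2*t)*cos(3*t) dt.
Apply parts again with u = cos(3*t), dv = exp(-2*t) dt: ∫ exp(-2*t)*cos(3*t) dt = -exp(-2*t)*cos(3*t)/2 − (3/2)·I. Substituting back brings back I: I = -exp(-2*t)*sin(3*t)/2 - 3*exp(-2*t)*cos(3*t)/4 − (9/4)·I.
Solving for I: (1 + 9/4)·I equals the remaining terms, so I = (4/13)·(-exp(-2*t)*sin(3*t)/2 - 3*exp(-2*t)*cos(3*t)/4).

-2*exp(-2*t)*sin(3*t)/13 - 3*exp(-2*t)*cos(3*t)/13 + C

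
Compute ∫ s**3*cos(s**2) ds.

s**2*sin(s**2)/2 + cos(s**2)/2 + C

Let u = s², du = 2s ds; rewrite as (1/2)∫ u^1·cos(1u) du.
Now integrate by parts 1 time.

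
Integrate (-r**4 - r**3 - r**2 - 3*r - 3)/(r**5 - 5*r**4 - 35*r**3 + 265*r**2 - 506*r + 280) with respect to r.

Factor the denominator: (r - 5)*(r - 4)*(r - 2)*(r - 1)*(r + 7).
Partial-fraction decomposition: -2089/(9504*(r + 7)) + 3/(32*(r - 1)) - 37/(54*(r - 2)) + 117/(22*(r - 4)) - 793/(144*(r - 5)).
Integrate each term: A/(r−a) contributes A·log|r−a|.

-793*log(r - 5)/144 + 117*log(r - 4)/22 - 37*log(r - 2)/54 + 3*log(r - 1)/32 - 2089*log(r + 7)/9504 + C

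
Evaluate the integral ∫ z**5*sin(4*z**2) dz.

Let u = z², du = 2z dz; rewrite as (1/2)∫ u^2·sin(4u) du.
Now integrate by parts 2 times.

-z**4*cos(4*z**2)/8 + z**2*sin(4*z**2)/16 + cos(4*z**2)/64 + C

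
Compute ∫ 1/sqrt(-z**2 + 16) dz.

Substitute z = 4·sin(θ), so dz = 4·cos(θ) dθ and the radical becomes sqrt(-z**2 + 16) = 4·cos(θ) by the Pythagorean identity.
Integrate the resulting trig expression in θ, then back-substitute θ = asin(z/4), sin(θ) = z/4, cos(θ) = sqrt(-z**2 + 16)/4 (absorbing any constant into C).

asin(z/4) + C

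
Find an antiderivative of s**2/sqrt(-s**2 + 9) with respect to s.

Substitute s = 3·sin(θ), so ds = 3·cos(θ) dθ and the radical becomes sqrt(-s**2 + 9) = 3·cos(θ) by the Pythagorean identity.
Integrate the resulting trig expression in θ, then back-substitute θ = asin(s/3), sin(θ) = s/3, cos(θ) = sqrt(-s**2 + 9)/3 (absorbing any constant into C).

-s*sqrt(-s**2 + 9)/2 + 9*asin(s/3)/2 + C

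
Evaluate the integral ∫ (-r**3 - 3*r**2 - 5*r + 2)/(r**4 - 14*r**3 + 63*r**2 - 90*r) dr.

-log(r)/45 - 176*log(r - 6)/9 + 223*log(r - 5)/10 - 67*log(r - 3)/18 + C

Factor the denominator: r*(r - 6)*(r - 5)*(r - 3).
Partial-fraction decomposition: -67/(18*(r - 3)) + 223/(10*(r - 5)) - 176/(9*(r - 6)) - 1/(45*r).
Integrate each term: A/(r−a) contributes A·log|r−a|.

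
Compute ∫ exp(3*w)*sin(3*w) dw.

exp(3*w)*sin(3*w)/6 - exp(3*w)*cos(3*w)/6 + C

Let I denote the integral. Integrate by parts with u = sin(3*w), dv = exp(3*w) dw, so v = exp(3*w)/3: I = exp(3*w)*sin(3*w)/3 − ∫ exp(3*w)*cos(3*w) dw.
Apply parts again with u = cos(3*w), dv = exp(3*w) dw: ∫ exp(3*w)*cos(3*w) dw = exp(3*w)*cos(3*w)/3 + I. Substituting back brings back I: I = exp(3*w)*sin(3*w)/3 - exp(3*w)*cos(3*w)/3 − I.
Solving for I: (1 + 1)·I equals the remaining terms, so I = (1/2)·(exp(3*w)*sin(3*w)/3 - exp(3*w)*cos(3*w)/3).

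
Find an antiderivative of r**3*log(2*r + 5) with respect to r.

Use integration by parts with u = log(2*r + 5), dv = r**3 dr.
Then du = 2/(2*r + 5) dr and v = r**4/4.

r**4*log(2*r + 5)/4 - r**4/16 + 5*r**3/24 - 25*r**2/32 + 125*r/32 - 625*log(2*r + 5)/64 + C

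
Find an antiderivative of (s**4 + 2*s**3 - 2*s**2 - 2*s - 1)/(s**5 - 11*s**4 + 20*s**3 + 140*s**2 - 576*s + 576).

Factor the denominator: (s - 6)*(s - 4)*(s - 3)*(s - 2)*(s + 4).
Partial-fraction decomposition: 103/(3360*(s + 4)) - 19/(48*(s - 2)) + 110/(21*(s - 3)) - 343/(32*(s - 4)) + 1643/(240*(s - 6)).
Integrate each term: A/(s−a) contributes A·log|s−a|.

1643*log(s - 6)/240 - 343*log(s - 4)/32 + 110*log(s - 3)/21 - 19*log(s - 2)/48 + 103*log(s + 4)/3360 + C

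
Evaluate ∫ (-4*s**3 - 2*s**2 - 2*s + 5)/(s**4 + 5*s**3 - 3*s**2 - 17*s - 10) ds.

Factor the denominator: (s - 2)*(s + 1)**2*(s + 5).
Partial-fraction decomposition: -465/(112*(s + 5)) + 37/(48*(s + 1)) - 3/(4*(s + 1)**2) - 13/(21*(s - 2)).
Integrate each term; A/(s−a) gives A·log|s−a|; A/(s−a)² gives −A/(s−a).

-13*log(s - 2)/21 + 37*log(s + 1)/48 - 465*log(s + 5)/112 + 3/(4*s + 4) + C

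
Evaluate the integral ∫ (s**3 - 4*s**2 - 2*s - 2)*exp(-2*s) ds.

(-4*s**3 + 10*s**2 + 18*s + 17)*exp(-2*s)/8 + C

Use integration by parts with u = s**3 - 4*s**2 - 2*s - 2, dv = exp(-2*s) ds, so v = -exp(-2*s)/2.
Apply parts 3 times (tabular method): alternate signs, differentiate u down to 0, integrate dv up.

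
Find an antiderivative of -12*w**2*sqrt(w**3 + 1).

Let u = w**3 + 1, so du = (3*w**2) dw.
Rewriting, the integral becomes -4·∫ √u du = -4·(2/3)u^(3/2).
Substituting back, u = w**3 + 1.

-8*(w**3 + 1)**(3/2)/3 + C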